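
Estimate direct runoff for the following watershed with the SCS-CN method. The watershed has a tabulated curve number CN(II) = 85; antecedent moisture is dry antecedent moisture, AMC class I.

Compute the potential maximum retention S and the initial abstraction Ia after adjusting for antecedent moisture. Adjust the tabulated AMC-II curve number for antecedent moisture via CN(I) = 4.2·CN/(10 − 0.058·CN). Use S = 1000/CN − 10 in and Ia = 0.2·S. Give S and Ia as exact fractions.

Adjust CN=85 to AMC I: 4.2·85/(10 − 0.058·85) → 357 ÷ (507/100) = 11900/169 ≈ 70.414
Retention S: 1000/CN − 10 with CN=70.414 → S = 500/119 ≈ 4.202 in
Initial abstraction Ia = S/5 = (500/119)/5 = 100/119 ≈ 0.840 in

S = 500/119 in ≈ 4.202 in; Ia = 100/119 in ≈ 0.840 in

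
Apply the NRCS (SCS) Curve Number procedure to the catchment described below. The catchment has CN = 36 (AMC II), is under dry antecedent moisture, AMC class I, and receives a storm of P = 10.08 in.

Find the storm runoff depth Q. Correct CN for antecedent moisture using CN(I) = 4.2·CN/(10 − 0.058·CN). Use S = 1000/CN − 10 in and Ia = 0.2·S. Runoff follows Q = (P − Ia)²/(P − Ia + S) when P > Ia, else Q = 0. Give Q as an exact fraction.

Q = 14546596/245260575 in ≈ 0.059 in

CN(I) from CN(II)=36: (4.2·36)/(10 − 0.058·36) = 18900/989 ≈ 19.110
Max retention: S = 1000/(18900/989) − 10 = 8000/189 in (≈ 42.328 in)
Ia = 0.2·(8000/189) = 1600/189 in ≈ 8.466 in
Excess rainfall: 10.080 − 8.466 = 1.614 in; P > Ia so Q > 0
Q = (7628/4725)²/((7628/4725) + 8000/189) = (58186384/22325625)/(207628/4725) = 14546596/245260575 in ≈ 0.059 in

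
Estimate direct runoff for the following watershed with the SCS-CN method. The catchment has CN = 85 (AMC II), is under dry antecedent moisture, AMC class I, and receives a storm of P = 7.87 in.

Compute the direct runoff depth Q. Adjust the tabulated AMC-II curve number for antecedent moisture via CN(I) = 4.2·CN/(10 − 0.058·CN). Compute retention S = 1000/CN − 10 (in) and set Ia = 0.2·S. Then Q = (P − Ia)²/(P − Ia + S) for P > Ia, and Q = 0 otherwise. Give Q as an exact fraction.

Adjust CN=85 to AMC I: 4.2·85/(10 − 0.058·85) → 357 ÷ (507/100) = 11900/169 ≈ 70.414
Retention S: 1000/CN − 10 with CN=70.414 → S = 500/119 ≈ 4.202 in
Ia = 0.2S: 0.2·4.202 = 0.840 in (exactly 100/119)
P − Ia = 7.870 − 0.840 = 83653/11900 ≈ 7.030 in (> 0, runoff occurs)
Runoff Q = (P−Ia)²/(P−Ia+S) = (7.030)²/(7.030+4.202) = 6997824409/1590470700 ≈ 4.400 in

Q = 6997824409/1590470700 in ≈ 4.400 in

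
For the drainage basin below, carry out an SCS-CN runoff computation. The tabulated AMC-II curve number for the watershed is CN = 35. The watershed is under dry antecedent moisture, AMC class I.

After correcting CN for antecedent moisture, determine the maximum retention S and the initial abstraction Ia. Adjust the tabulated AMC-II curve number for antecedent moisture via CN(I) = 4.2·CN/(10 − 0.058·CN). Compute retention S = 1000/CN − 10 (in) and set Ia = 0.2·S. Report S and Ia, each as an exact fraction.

Dry (AMC I): CN(I) = 4.2·35/(10 − 0.058·35) = 147/(797/100) = 14700/797 ≈ 18.444
S = 1000/(14700/797) − 10 = 6500/147 in ≈ 44.218 in
Ia = 0.2·(6500/147) = 1300/147 in ≈ 8.844 in

S = 6500/147 in ≈ 44.218 in; Ia = 1300/147 in ≈ 8.844 in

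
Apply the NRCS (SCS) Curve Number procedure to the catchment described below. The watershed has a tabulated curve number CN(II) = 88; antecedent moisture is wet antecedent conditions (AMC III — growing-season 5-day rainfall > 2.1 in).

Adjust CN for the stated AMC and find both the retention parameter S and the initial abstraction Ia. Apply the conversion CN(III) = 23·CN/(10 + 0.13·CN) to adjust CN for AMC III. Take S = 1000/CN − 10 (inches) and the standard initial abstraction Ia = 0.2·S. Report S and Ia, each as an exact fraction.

S = 150/253 in ≈ 0.593 in; Ia = 30/253 in ≈ 0.119 in

CN(III) from CN(II)=88: (23·88)/(10 + 0.13·88) = 6325/67 ≈ 94.403
Max retention: S = 1000/(6325/67) − 10 = 150/253 in (≈ 0.593 in)
Ia = 0.2·(150/253) = 30/253 in ≈ 0.119 in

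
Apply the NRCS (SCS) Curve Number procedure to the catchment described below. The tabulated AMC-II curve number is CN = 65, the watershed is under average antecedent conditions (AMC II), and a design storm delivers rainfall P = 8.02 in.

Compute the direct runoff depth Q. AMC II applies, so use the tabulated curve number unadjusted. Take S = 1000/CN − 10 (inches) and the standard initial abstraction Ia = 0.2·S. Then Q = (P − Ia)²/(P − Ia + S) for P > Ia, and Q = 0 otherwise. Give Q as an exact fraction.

Q = 20367169/5208450 in ≈ 3.910 in

Average conditions: CN = 65 (no AMC adjustment).
Max retention: S = 1000/65 − 10 = 70/13 in (≈ 5.385 in)
Initial abstraction Ia = S/5 = (70/13)/5 = 14/13 ≈ 1.077 in
Since P=8.020 > Ia=1.077: effective rainfall P−Ia = 4513/650 in
Runoff Q = (P−Ia)²/(P−Ia+S) = (6.943)²/(6.943+5.385) = 20367169/5208450 ≈ 3.910 in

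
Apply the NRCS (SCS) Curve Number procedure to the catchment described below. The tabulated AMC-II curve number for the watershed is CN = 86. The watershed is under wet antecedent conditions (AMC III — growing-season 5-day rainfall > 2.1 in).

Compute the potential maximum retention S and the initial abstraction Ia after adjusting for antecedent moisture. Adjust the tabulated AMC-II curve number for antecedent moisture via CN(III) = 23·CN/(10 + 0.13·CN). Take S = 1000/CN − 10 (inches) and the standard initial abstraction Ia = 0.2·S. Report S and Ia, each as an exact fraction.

Wet (AMC III): CN(III) = 23·86/(10 + 0.13·86) = 1978/(1059/50) = 98900/1059 ≈ 93.390
S = 1000/(98900/1059) − 10 = 700/989 in ≈ 0.708 in
Initial abstraction Ia = S/5 = (700/989)/5 = 140/989 ≈ 0.142 in

S = 700/989 in ≈ 0.708 in; Ia = 140/989 in ≈ 0.142 in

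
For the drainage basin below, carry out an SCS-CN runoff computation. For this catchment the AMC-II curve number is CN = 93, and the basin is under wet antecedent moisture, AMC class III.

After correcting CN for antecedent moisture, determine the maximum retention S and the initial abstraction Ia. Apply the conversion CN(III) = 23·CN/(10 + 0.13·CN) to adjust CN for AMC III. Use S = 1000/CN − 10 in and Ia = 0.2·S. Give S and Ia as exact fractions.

Adjust CN=93 to AMC III: 23·93/(10 + 0.13·93) → 2139 ÷ (2209/100) = 213900/2209 ≈ 96.831
Retention S: 1000/CN − 10 with CN=96.831 → S = 700/2139 ≈ 0.327 in
Initial abstraction Ia = S/5 = (700/2139)/5 = 140/2139 ≈ 0.065 in

S = 700/2139 in ≈ 0.327 in; Ia = 140/2139 in ≈ 0.065 in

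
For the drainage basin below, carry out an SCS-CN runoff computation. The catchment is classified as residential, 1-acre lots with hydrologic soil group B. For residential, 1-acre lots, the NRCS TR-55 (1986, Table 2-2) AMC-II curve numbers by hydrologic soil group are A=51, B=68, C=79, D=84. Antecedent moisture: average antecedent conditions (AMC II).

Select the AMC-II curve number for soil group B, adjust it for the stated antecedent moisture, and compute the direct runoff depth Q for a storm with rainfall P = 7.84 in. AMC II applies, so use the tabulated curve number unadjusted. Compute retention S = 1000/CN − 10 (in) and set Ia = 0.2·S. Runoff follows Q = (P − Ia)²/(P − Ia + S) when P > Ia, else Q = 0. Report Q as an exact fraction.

Q = 2149156/524025 in ≈ 4.101 in

NRCS table: residential, 1-acre lots, soil group B → CN(II) = 68
AMC II — tabulated CN = 68 applies directly.
Max retention: S = 1000/68 − 10 = 80/17 in (≈ 4.706 in)
Ia = 0.2S: 0.2·4.706 = 0.941 in (exactly 16/17)
Excess rainfall: 7.840 − 0.941 = 6.899 in; P > Ia so Q > 0
Q = (2932/425)²/((2932/425) + 80/17) = (8596624/180625)/(4932/425) = 2149156/524025 in ≈ 4.101 in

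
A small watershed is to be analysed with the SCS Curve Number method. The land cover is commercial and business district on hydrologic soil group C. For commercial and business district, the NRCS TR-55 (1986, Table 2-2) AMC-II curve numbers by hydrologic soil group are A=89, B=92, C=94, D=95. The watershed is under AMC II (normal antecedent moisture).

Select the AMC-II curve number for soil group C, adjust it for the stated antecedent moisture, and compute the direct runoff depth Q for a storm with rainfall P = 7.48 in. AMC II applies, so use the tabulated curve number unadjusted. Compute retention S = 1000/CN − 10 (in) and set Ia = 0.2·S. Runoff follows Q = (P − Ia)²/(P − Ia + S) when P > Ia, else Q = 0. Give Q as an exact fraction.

NRCS table: commercial and business district, soil group C → CN(II) = 94
CN(II) = 94; AMC II needs no correction.
Retention S: 1000/CN − 10 with CN=94.000 → S = 30/47 ≈ 0.638 in
Ia = 0.2S: 0.2·0.638 = 0.128 in (exactly 6/47)
Excess rainfall: 7.480 − 0.128 = 7.352 in; P > Ia so Q > 0
Q = (8639/1175)²/((8639/1175) + 30/47) = (74632321/1380625)/(9389/1175) = 74632321/11032075 in ≈ 6.765 in

Q = 74632321/11032075 in ≈ 6.765 in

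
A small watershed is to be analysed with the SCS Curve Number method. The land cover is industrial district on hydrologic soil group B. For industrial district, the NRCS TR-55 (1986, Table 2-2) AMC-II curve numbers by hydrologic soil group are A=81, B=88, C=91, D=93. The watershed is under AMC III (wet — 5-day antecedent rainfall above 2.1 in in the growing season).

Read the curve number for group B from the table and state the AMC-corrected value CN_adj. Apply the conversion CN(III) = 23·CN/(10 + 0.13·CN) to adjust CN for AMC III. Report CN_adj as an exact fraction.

CN_adj = 6325/67 ≈ 94.403

NRCS table: industrial district, soil group B → CN(II) = 88
CN(III) from CN(II)=88: (23·88)/(10 + 0.13·88) = 6325/67 ≈ 94.403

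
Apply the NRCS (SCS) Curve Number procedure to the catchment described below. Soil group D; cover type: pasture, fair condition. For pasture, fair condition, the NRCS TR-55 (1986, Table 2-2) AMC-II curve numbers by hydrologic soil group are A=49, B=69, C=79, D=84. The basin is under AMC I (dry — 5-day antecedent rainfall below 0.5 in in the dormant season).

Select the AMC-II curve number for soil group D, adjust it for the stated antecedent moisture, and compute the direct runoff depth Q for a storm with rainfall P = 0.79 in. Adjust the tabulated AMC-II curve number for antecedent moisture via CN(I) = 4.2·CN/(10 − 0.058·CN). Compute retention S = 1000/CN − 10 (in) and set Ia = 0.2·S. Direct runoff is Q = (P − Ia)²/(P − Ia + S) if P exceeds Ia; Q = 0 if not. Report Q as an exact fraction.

Q = 0 in ≈ 0.000 in

NRCS table: pasture, fair condition, soil group D → CN(II) = 84
Dry (AMC I): CN(I) = 4.2·84/(10 − 0.058·84) = (1764/5)/(641/125) = 44100/641 ≈ 68.799
Max retention: S = 1000/(44100/641) − 10 = 2000/441 in (≈ 4.535 in)
Initial abstraction Ia = S/5 = (2000/441)/5 = 400/441 ≈ 0.907 in
P = 0.790 ≤ Ia = 0.907 in: entire storm abstracted, Q = 0.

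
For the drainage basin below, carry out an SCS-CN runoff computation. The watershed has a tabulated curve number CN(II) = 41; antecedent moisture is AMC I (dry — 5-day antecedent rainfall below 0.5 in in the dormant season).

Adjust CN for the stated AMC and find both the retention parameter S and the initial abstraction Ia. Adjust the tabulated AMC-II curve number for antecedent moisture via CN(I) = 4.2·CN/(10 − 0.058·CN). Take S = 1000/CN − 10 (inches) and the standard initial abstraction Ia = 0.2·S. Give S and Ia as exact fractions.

S = 29500/861 in ≈ 34.262 in; Ia = 5900/861 in ≈ 6.852 in

CN(I) from CN(II)=41: (4.2·41)/(10 − 0.058·41) = 86100/3811 ≈ 22.592
Retention S: 1000/CN − 10 with CN=22.592 → S = 29500/861 ≈ 34.262 in
Ia = 0.2S: 0.2·34.262 = 6.852 in (exactly 5900/861)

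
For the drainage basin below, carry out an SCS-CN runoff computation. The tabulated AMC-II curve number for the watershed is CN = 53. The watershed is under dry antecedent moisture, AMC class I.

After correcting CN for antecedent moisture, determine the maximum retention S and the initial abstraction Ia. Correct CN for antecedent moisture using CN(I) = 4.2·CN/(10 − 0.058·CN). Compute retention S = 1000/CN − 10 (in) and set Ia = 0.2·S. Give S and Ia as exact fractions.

CN(I) from CN(II)=53: (4.2·53)/(10 − 0.058·53) = 111300/3463 ≈ 32.140
S = 1000/(111300/3463) − 10 = 23500/1113 in ≈ 21.114 in
Ia = 0.2S: 0.2·21.114 = 4.223 in (exactly 4700/1113)

S = 23500/1113 in ≈ 21.114 in; Ia = 4700/1113 in ≈ 4.223 in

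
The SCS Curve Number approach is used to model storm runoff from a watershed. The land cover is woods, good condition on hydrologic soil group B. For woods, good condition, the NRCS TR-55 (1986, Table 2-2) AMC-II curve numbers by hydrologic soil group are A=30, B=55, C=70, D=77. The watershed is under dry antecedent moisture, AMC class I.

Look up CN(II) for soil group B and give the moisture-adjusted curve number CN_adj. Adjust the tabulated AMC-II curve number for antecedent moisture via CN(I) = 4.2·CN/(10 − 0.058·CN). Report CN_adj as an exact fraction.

NRCS table: woods, good condition, soil group B → CN(II) = 55
Adjust CN=55 to AMC I: 4.2·55/(10 − 0.058·55) → 231 ÷ (681/100) = 7700/227 ≈ 33.921

CN_adj = 7700/227 ≈ 33.921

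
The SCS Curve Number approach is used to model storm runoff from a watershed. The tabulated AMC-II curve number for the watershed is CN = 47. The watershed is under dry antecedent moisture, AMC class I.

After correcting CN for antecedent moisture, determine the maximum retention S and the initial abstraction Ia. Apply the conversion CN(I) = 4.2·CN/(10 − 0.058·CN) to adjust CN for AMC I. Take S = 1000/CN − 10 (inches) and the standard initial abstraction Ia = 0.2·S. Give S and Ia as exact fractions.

Dry (AMC I): CN(I) = 4.2·47/(10 − 0.058·47) = (987/5)/(3637/500) = 98700/3637 ≈ 27.138
Max retention: S = 1000/(98700/3637) − 10 = 26500/987 in (≈ 26.849 in)
Ia = 0.2S: 0.2·26.849 = 5.370 in (exactly 5300/987)

S = 26500/987 in ≈ 26.849 in; Ia = 5300/987 in ≈ 5.370 in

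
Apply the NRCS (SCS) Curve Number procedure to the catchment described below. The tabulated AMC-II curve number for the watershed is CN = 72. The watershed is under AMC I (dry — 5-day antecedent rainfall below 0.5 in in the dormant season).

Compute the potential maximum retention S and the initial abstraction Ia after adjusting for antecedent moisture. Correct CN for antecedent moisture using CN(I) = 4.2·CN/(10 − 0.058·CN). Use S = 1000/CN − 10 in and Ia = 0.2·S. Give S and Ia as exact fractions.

Dry (AMC I): CN(I) = 4.2·72/(10 − 0.058·72) = (1512/5)/(728/125) = 675/13 ≈ 51.923
Max retention: S = 1000/(675/13) − 10 = 250/27 in (≈ 9.259 in)
Ia = 0.2S: 0.2·9.259 = 1.852 in (exactly 50/27)

S = 250/27 in ≈ 9.259 in; Ia = 50/27 in ≈ 1.852 in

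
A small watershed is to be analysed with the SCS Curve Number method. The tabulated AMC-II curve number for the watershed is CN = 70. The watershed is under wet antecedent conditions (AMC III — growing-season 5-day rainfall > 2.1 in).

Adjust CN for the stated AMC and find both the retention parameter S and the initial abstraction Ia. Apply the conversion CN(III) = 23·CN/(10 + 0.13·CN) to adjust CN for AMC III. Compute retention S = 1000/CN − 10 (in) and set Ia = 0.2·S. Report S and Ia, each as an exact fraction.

CN(III) from CN(II)=70: (23·70)/(10 + 0.13·70) = 16100/191 ≈ 84.293
Max retention: S = 1000/(16100/191) − 10 = 300/161 in (≈ 1.863 in)
Ia = 0.2S: 0.2·1.863 = 0.373 in (exactly 60/161)

S = 300/161 in ≈ 1.863 in; Ia = 60/161 in ≈ 0.373 in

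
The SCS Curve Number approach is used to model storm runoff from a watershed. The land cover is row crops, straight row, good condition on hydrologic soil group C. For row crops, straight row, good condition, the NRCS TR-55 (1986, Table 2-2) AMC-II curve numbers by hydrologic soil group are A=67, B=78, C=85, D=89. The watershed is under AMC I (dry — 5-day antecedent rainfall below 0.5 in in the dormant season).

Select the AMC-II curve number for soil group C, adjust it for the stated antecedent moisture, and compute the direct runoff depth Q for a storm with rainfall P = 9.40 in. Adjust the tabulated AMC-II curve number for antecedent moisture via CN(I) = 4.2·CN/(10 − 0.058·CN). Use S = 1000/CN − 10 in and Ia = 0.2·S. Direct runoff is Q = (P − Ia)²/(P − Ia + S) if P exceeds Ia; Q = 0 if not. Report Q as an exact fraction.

NRCS table: row crops, straight row, good condition, soil group C → CN(II) = 85
CN(I) from CN(II)=85: (4.2·85)/(10 − 0.058·85) = 11900/169 ≈ 70.414
S = 1000/(11900/169) − 10 = 500/119 in ≈ 4.202 in
Ia = 0.2S: 0.2·4.202 = 0.840 in (exactly 100/119)
P − Ia = 9.400 − 0.840 = 5093/595 ≈ 8.560 in (> 0, runoff occurs)
Runoff Q = (P−Ia)²/(P−Ia+S) = (8.560)²/(8.560+4.202) = 25938649/4517835 ≈ 5.741 in

Q = 25938649/4517835 in ≈ 5.741 in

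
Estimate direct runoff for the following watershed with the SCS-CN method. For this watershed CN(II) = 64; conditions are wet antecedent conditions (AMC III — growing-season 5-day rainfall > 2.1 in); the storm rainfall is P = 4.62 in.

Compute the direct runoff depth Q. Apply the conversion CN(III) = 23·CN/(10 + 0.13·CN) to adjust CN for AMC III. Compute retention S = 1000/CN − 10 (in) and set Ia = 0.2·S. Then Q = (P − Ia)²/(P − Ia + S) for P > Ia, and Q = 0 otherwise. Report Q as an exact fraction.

Q = 30089667/11596600 in ≈ 2.595 in

CN(III) from CN(II)=64: (23·64)/(10 + 0.13·64) = 18400/229 ≈ 80.349
S = 1000/(18400/229) − 10 = 225/92 in ≈ 2.446 in
Ia = 0.2·(225/92) = 45/92 in ≈ 0.489 in
Since P=4.620 > Ia=0.489: effective rainfall P−Ia = 9501/2300 in
Q = (9501/2300)²/((9501/2300) + 225/92) = (90269001/5290000)/(7563/1150) = 30089667/11596600 in ≈ 2.595 in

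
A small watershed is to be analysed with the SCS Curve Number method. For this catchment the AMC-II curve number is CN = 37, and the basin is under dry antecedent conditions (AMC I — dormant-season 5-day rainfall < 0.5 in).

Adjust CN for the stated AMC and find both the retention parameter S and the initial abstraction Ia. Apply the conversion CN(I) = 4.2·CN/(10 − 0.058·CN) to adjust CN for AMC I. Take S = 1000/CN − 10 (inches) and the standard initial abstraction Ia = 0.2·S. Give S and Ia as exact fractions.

S = 1500/37 in ≈ 40.541 in; Ia = 300/37 in ≈ 8.108 in

CN(I) from CN(II)=37: (4.2·37)/(10 − 0.058·37) = 3700/187 ≈ 19.786
Retention S: 1000/CN − 10 with CN=19.786 → S = 1500/37 ≈ 40.541 in
Ia = 0.2·(1500/37) = 300/37 in ≈ 8.108 in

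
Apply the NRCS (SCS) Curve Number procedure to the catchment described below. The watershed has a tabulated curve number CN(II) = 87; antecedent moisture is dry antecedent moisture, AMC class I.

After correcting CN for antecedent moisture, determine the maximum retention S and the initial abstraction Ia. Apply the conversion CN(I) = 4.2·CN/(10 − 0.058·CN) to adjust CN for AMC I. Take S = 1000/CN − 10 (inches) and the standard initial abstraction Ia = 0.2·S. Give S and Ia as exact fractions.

Dry (AMC I): CN(I) = 4.2·87/(10 − 0.058·87) = (1827/5)/(2477/500) = 182700/2477 ≈ 73.759
Retention S: 1000/CN − 10 with CN=73.759 → S = 6500/1827 ≈ 3.558 in
Ia = 0.2·(6500/1827) = 1300/1827 in ≈ 0.712 in

S = 6500/1827 in ≈ 3.558 in; Ia = 1300/1827 in ≈ 0.712 in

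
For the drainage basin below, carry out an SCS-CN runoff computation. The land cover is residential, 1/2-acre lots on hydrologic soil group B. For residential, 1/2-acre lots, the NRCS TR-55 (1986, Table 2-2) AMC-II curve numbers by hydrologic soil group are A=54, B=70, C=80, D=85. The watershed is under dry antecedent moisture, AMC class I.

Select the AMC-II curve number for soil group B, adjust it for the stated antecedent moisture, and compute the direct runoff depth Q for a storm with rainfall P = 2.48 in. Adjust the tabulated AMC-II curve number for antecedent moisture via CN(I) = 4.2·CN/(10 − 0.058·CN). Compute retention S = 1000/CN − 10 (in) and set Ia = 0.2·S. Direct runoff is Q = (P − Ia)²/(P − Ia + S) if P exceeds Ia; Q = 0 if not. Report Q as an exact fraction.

Q = 144722/7985775 in ≈ 0.018 in

NRCS table: residential, 1/2-acre lots, soil group B → CN(II) = 70
Adjust CN=70 to AMC I: 4.2·70/(10 − 0.058·70) → 294 ÷ (297/50) = 4900/99 ≈ 49.495
Max retention: S = 1000/(4900/99) − 10 = 500/49 in (≈ 10.204 in)
Ia = 0.2S: 0.2·10.204 = 2.041 in (exactly 100/49)
P − Ia = 2.480 − 2.041 = 538/1225 ≈ 0.439 in (> 0, runoff occurs)
Q: (538/1225)² ÷ (13038/1225) = 144722/7985775 in (≈ 0.018 in)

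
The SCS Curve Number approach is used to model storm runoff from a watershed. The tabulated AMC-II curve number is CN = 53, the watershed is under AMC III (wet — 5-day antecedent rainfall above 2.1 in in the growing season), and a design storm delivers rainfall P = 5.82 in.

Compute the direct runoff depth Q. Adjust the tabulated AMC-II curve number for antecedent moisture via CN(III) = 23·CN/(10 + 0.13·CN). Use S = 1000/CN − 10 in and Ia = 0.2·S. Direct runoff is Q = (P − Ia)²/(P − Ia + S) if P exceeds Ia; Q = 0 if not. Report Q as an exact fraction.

Q = 94697137441/33079332550 in ≈ 2.863 in

Wet (AMC III): CN(III) = 23·53/(10 + 0.13·53) = 1219/(1689/100) = 121900/1689 ≈ 72.173
Retention S: 1000/CN − 10 with CN=72.173 → S = 4700/1219 ≈ 3.856 in
Ia = 0.2S: 0.2·3.856 = 0.771 in (exactly 940/1219)
P − Ia = 5.820 − 0.771 = 307729/60950 ≈ 5.049 in (> 0, runoff occurs)
Runoff Q = (P−Ia)²/(P−Ia+S) = (5.049)²/(5.049+3.856) = 94697137441/33079332550 ≈ 2.863 in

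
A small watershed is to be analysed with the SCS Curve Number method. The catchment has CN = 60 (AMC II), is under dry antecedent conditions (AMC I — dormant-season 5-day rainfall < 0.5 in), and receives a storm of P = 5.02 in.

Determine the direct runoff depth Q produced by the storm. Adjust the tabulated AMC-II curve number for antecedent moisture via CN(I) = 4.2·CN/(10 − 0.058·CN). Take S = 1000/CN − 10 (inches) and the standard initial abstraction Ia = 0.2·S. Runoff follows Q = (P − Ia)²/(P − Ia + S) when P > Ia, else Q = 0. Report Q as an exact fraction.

Adjust CN=60 to AMC I: 4.2·60/(10 − 0.058·60) → 252 ÷ (163/25) = 6300/163 ≈ 38.650
Max retention: S = 1000/(6300/163) − 10 = 1000/63 in (≈ 15.873 in)
Ia = 0.2·(1000/63) = 200/63 in ≈ 3.175 in
Since P=5.020 > Ia=3.175: effective rainfall P−Ia = 5813/3150 in
Q = (5813/3150)²/((5813/3150) + 1000/63) = (33790969/9922500)/(55813/3150) = 33790969/175810950 in ≈ 0.192 in

Q = 33790969/175810950 in ≈ 0.192 in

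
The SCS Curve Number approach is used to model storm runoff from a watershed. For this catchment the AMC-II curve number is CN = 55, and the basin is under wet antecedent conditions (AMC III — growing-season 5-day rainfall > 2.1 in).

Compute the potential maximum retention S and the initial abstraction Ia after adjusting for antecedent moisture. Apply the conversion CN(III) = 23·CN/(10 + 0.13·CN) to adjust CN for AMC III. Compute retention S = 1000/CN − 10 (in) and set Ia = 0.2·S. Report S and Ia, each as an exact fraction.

Wet (AMC III): CN(III) = 23·55/(10 + 0.13·55) = 1265/(343/20) = 25300/343 ≈ 73.761
S = 1000/(25300/343) − 10 = 900/253 in ≈ 3.557 in
Ia = 0.2·(900/253) = 180/253 in ≈ 0.711 in

S = 900/253 in ≈ 3.557 in; Ia = 180/253 in ≈ 0.711 in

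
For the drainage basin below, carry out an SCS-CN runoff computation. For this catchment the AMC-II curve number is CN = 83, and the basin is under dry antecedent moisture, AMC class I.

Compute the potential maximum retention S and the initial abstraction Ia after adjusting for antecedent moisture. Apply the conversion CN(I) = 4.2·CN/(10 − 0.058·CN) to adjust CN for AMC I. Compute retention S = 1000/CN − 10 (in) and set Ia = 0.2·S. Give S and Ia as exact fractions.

Adjust CN=83 to AMC I: 4.2·83/(10 − 0.058·83) → (1743/5) ÷ (2593/500) = 174300/2593 ≈ 67.219
Retention S: 1000/CN − 10 with CN=67.219 → S = 8500/1743 ≈ 4.877 in
Ia = 0.2S: 0.2·4.877 = 0.975 in (exactly 1700/1743)

S = 8500/1743 in ≈ 4.877 in; Ia = 1700/1743 in ≈ 0.975 in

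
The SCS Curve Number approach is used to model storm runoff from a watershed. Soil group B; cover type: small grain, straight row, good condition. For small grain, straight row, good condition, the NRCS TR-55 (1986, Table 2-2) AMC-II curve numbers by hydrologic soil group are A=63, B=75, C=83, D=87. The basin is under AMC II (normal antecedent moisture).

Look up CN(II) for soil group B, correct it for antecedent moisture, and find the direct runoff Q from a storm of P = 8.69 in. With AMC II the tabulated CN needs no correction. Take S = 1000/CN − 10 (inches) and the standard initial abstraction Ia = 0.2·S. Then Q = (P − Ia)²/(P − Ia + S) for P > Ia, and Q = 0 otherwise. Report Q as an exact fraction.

NRCS table: small grain, straight row, good condition, soil group B → CN(II) = 75
CN(II) = 75; AMC II needs no correction.
S = 1000/75 − 10 = 10/3 in ≈ 3.333 in
Ia = 0.2S: 0.2·3.333 = 0.667 in (exactly 2/3)
Since P=8.690 > Ia=0.667: effective rainfall P−Ia = 2407/300 in
Runoff Q = (P−Ia)²/(P−Ia+S) = (8.023)²/(8.023+3.333) = 5793649/1022100 ≈ 5.668 in

Q = 5793649/1022100 in ≈ 5.668 in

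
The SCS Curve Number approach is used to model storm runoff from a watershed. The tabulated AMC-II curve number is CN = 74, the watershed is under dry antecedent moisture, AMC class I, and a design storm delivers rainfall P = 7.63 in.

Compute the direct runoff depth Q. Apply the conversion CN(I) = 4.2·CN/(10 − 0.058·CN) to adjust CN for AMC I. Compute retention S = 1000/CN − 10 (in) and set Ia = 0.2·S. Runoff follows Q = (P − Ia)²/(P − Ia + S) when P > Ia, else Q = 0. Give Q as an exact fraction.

Q = 214231048201/86468522700 in ≈ 2.478 in

Adjust CN=74 to AMC I: 4.2·74/(10 − 0.058·74) → (1554/5) ÷ (1427/250) = 77700/1427 ≈ 54.450
Max retention: S = 1000/(77700/1427) − 10 = 6500/777 in (≈ 8.366 in)
Ia = 0.2·(6500/777) = 1300/777 in ≈ 1.673 in
Excess rainfall: 7.630 − 1.673 = 5.957 in; P > Ia so Q > 0
Q: (462851/77700)² ÷ (1112851/77700) = 214231048201/86468522700 in (≈ 2.478 in)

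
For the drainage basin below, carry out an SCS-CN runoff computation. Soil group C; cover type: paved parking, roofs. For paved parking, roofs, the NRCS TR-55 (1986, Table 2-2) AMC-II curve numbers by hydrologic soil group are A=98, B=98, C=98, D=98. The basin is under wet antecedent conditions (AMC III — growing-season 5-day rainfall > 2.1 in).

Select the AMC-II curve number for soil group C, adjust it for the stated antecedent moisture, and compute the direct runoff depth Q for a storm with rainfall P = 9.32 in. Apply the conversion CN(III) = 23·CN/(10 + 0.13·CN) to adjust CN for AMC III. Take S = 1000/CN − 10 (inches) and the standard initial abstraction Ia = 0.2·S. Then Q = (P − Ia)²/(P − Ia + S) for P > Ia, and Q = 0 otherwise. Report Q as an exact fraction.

Q = 68691692281/7454851425 in ≈ 9.214 in

NRCS table: paved parking, roofs, soil group C → CN(II) = 98
Wet (AMC III): CN(III) = 23·98/(10 + 0.13·98) = 2254/(1137/50) = 112700/1137 ≈ 99.120
S = 1000/(112700/1137) − 10 = 100/1127 in ≈ 0.089 in
Ia = 0.2·(100/1127) = 20/1127 in ≈ 0.018 in
P − Ia = 9.320 − 0.018 = 262091/28175 ≈ 9.302 in (> 0, runoff occurs)
Q = (262091/28175)²/((262091/28175) + 100/1127) = (68691692281/793830625)/(264591/28175) = 68691692281/7454851425 in ≈ 9.214 in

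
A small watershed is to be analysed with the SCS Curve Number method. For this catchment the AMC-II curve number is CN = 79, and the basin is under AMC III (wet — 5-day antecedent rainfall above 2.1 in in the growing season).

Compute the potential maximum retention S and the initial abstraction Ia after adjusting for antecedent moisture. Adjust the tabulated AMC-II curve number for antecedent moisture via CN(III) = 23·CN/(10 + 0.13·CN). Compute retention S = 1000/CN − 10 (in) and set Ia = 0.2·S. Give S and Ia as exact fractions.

Wet (AMC III): CN(III) = 23·79/(10 + 0.13·79) = 1817/(2027/100) = 181700/2027 ≈ 89.640
S = 1000/(181700/2027) − 10 = 2100/1817 in ≈ 1.156 in
Initial abstraction Ia = S/5 = (2100/1817)/5 = 420/1817 ≈ 0.231 in

S = 2100/1817 in ≈ 1.156 in; Ia = 420/1817 in ≈ 0.231 in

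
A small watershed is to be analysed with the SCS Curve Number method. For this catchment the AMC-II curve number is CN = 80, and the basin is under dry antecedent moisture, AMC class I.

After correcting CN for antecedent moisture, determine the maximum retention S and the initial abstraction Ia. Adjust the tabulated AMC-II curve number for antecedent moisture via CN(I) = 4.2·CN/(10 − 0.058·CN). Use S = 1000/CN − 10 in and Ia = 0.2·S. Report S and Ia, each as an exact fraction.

S = 125/21 in ≈ 5.952 in; Ia = 25/21 in ≈ 1.190 in

Adjust CN=80 to AMC I: 4.2·80/(10 − 0.058·80) → 336 ÷ (134/25) = 4200/67 ≈ 62.687
Retention S: 1000/CN − 10 with CN=62.687 → S = 125/21 ≈ 5.952 in
Ia = 0.2·(125/21) = 25/21 in ≈ 1.190 in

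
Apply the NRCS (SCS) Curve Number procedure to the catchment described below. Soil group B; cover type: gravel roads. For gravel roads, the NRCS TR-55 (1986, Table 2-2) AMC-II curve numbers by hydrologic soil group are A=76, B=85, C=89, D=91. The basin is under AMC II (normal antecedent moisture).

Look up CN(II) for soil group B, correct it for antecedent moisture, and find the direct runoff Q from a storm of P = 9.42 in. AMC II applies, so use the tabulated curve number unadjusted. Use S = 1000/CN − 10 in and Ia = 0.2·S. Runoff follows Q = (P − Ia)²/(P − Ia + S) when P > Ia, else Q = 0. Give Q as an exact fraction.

Q = 6599761/869550 in ≈ 7.590 in

NRCS table: gravel roads, soil group B → CN(II) = 85
AMC II — tabulated CN = 85 applies directly.
Max retention: S = 1000/85 − 10 = 30/17 in (≈ 1.765 in)
Ia = 0.2S: 0.2·1.765 = 0.353 in (exactly 6/17)
Since P=9.420 > Ia=0.353: effective rainfall P−Ia = 7707/850 in
Runoff Q = (P−Ia)²/(P−Ia+S) = (9.067)²/(9.067+1.765) = 6599761/869550 ≈ 7.590 in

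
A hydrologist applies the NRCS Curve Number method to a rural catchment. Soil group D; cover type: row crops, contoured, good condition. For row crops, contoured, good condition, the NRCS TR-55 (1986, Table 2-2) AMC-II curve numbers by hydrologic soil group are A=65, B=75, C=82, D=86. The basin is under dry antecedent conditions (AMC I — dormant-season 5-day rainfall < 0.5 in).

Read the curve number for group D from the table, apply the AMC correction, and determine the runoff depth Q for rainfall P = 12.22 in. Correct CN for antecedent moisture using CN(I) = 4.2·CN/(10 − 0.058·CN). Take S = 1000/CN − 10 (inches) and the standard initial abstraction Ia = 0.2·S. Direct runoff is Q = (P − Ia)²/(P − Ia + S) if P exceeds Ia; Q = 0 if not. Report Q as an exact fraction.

NRCS table: row crops, contoured, good condition, soil group D → CN(II) = 86
Dry (AMC I): CN(I) = 4.2·86/(10 − 0.058·86) = (1806/5)/(1253/250) = 12900/179 ≈ 72.067
Max retention: S = 1000/(12900/179) − 10 = 500/129 in (≈ 3.876 in)
Ia = 0.2·(500/129) = 100/129 in ≈ 0.775 in
Since P=12.220 > Ia=0.775: effective rainfall P−Ia = 73819/6450 in
Q = (73819/6450)²/((73819/6450) + 500/129) = (5449244761/41602500)/(98819/6450) = 5449244761/637382550 in ≈ 8.549 in

Q = 5449244761/637382550 in ≈ 8.549 in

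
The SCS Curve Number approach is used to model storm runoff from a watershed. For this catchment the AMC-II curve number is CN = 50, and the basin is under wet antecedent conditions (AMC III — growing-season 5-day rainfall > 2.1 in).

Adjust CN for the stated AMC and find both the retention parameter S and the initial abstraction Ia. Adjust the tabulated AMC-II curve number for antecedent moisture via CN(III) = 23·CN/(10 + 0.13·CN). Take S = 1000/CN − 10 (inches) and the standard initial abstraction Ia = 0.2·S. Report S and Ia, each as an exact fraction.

S = 100/23 in ≈ 4.348 in; Ia = 20/23 in ≈ 0.870 in

Adjust CN=50 to AMC III: 23·50/(10 + 0.13·50) → 1150 ÷ (33/2) = 2300/33 ≈ 69.697
Max retention: S = 1000/(2300/33) − 10 = 100/23 in (≈ 4.348 in)
Initial abstraction Ia = S/5 = (100/23)/5 = 20/23 ≈ 0.870 in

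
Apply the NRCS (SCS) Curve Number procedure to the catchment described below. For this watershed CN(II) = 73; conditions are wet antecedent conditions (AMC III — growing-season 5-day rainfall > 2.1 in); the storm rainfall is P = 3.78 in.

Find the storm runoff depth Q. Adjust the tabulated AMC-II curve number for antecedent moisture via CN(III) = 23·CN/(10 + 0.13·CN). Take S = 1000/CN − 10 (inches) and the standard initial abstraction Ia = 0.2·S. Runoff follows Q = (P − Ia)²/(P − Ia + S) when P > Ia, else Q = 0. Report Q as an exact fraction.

Q = 1040643081/440821450 in ≈ 2.361 in

Adjust CN=73 to AMC III: 23·73/(10 + 0.13·73) → 1679 ÷ (1949/100) = 167900/1949 ≈ 86.147
Max retention: S = 1000/(167900/1949) − 10 = 2700/1679 in (≈ 1.608 in)
Initial abstraction Ia = S/5 = (2700/1679)/5 = 540/1679 ≈ 0.322 in
P − Ia = 3.780 − 0.322 = 290331/83950 ≈ 3.458 in (> 0, runoff occurs)
Runoff Q = (P−Ia)²/(P−Ia+S) = (3.458)²/(3.458+1.608) = 1040643081/440821450 ≈ 2.361 in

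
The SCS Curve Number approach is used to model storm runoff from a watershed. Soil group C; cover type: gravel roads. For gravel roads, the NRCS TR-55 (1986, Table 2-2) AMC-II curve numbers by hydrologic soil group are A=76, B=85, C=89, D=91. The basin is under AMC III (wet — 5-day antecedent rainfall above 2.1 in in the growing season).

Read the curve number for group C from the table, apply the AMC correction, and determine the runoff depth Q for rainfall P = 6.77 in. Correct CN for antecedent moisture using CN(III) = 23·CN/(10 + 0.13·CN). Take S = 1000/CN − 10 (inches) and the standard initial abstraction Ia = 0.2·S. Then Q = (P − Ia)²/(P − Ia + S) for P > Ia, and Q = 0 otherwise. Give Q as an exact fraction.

Q = 1860002264761/301690749300 in ≈ 6.165 in

NRCS table: gravel roads, soil group C → CN(II) = 89
Adjust CN=89 to AMC III: 23·89/(10 + 0.13·89) → 2047 ÷ (2157/100) = 204700/2157 ≈ 94.900
Retention S: 1000/CN − 10 with CN=94.900 → S = 1100/2047 ≈ 0.537 in
Ia = 0.2·(1100/2047) = 220/2047 in ≈ 0.107 in
Excess rainfall: 6.770 − 0.107 = 6.663 in; P > Ia so Q > 0
Q: (1363819/204700)² ÷ (1473819/204700) = 1860002264761/301690749300 in (≈ 6.165 in)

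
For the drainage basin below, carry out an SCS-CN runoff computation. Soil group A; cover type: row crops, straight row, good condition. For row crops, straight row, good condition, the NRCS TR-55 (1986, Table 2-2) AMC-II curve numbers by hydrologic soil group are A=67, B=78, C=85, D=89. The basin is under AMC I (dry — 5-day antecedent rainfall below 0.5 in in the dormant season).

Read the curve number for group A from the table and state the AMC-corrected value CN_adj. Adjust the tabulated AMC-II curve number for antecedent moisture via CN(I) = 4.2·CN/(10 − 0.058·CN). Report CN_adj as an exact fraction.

CN_adj = 46900/1019 ≈ 46.026

NRCS table: row crops, straight row, good condition, soil group A → CN(II) = 67
CN(I) from CN(II)=67: (4.2·67)/(10 − 0.058·67) = 46900/1019 ≈ 46.026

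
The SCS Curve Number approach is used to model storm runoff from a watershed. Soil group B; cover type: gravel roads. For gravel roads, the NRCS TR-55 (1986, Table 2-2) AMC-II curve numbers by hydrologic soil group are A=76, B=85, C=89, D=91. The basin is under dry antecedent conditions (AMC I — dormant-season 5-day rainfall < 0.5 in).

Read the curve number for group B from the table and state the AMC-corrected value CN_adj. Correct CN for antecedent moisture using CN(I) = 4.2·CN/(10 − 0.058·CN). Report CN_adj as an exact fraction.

CN_adj = 11900/169 ≈ 70.414

NRCS table: gravel roads, soil group B → CN(II) = 85
CN(I) from CN(II)=85: (4.2·85)/(10 − 0.058·85) = 11900/169 ≈ 70.414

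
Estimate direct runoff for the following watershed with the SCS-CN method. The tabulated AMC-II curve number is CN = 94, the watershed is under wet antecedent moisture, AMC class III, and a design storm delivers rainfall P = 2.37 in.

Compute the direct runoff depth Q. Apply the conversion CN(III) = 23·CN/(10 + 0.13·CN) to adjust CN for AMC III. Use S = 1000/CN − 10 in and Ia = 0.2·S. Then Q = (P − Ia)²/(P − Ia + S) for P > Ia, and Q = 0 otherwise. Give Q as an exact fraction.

CN(III) from CN(II)=94: (23·94)/(10 + 0.13·94) = 108100/1111 ≈ 97.300
S = 1000/(108100/1111) − 10 = 300/1081 in ≈ 0.278 in
Initial abstraction Ia = S/5 = (300/1081)/5 = 60/1081 ≈ 0.056 in
Since P=2.370 > Ia=0.056: effective rainfall P−Ia = 250197/108100 in
Q: (250197/108100)² ÷ (280197/108100) = 6955393201/3365477300 in (≈ 2.067 in)

Q = 6955393201/3365477300 in ≈ 2.067 in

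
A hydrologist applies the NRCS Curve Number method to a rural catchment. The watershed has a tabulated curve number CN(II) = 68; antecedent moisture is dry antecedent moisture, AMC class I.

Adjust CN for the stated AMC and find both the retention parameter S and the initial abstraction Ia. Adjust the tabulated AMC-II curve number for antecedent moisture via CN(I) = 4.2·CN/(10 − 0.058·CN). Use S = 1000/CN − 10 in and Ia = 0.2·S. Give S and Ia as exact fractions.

S = 4000/357 in ≈ 11.204 in; Ia = 800/357 in ≈ 2.241 in

Dry (AMC I): CN(I) = 4.2·68/(10 − 0.058·68) = (1428/5)/(757/125) = 35700/757 ≈ 47.160
S = 1000/(35700/757) − 10 = 4000/357 in ≈ 11.204 in
Ia = 0.2·(4000/357) = 800/357 in ≈ 2.241 in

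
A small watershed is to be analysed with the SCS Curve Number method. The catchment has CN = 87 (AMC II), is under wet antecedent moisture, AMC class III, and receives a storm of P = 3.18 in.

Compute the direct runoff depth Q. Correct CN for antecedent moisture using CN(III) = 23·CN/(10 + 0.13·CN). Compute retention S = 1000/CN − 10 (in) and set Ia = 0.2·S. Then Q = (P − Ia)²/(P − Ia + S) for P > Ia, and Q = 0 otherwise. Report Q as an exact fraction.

Adjust CN=87 to AMC III: 23·87/(10 + 0.13·87) → 2001 ÷ (2131/100) = 200100/2131 ≈ 93.900
Max retention: S = 1000/(200100/2131) − 10 = 1300/2001 in (≈ 0.650 in)
Ia = 0.2·(1300/2001) = 260/2001 in ≈ 0.130 in
P − Ia = 3.180 − 0.130 = 305159/100050 ≈ 3.050 in (> 0, runoff occurs)
Runoff Q = (P−Ia)²/(P−Ia+S) = (3.050)²/(3.050+0.650) = 93122015281/37034407950 ≈ 2.514 in

Q = 93122015281/37034407950 in ≈ 2.514 in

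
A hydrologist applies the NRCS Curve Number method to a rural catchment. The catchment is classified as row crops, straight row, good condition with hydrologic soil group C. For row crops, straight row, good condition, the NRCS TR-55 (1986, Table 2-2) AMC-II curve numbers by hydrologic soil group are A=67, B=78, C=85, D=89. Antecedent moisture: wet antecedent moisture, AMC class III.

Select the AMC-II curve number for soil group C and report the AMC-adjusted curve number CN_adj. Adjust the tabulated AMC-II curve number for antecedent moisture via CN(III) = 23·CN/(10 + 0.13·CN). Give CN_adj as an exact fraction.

CN_adj = 39100/421 ≈ 92.874

NRCS table: row crops, straight row, good condition, soil group C → CN(II) = 85
Wet (AMC III): CN(III) = 23·85/(10 + 0.13·85) = 1955/(421/20) = 39100/421 ≈ 92.874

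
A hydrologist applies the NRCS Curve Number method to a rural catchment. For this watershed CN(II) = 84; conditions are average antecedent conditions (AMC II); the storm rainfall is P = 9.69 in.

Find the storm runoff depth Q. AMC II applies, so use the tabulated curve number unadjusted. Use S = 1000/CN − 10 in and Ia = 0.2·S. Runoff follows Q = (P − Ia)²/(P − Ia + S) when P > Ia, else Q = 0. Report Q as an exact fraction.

Q = 382163401/49452900 in ≈ 7.728 in

AMC II — tabulated CN = 84 applies directly.
S = 1000/84 − 10 = 40/21 in ≈ 1.905 in
Initial abstraction Ia = S/5 = (40/21)/5 = 8/21 ≈ 0.381 in
P − Ia = 9.690 − 0.381 = 19549/2100 ≈ 9.309 in (> 0, runoff occurs)
Runoff Q = (P−Ia)²/(P−Ia+S) = (9.309)²/(9.309+1.905) = 382163401/49452900 ≈ 7.728 in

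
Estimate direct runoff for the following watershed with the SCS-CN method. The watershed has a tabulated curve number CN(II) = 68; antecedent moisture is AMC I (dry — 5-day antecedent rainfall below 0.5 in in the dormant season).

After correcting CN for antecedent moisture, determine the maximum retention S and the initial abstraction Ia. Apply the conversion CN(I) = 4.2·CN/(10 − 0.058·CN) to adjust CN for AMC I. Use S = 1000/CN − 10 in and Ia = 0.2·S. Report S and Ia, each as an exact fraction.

Dry (AMC I): CN(I) = 4.2·68/(10 − 0.058·68) = (1428/5)/(757/125) = 35700/757 ≈ 47.160
Retention S: 1000/CN − 10 with CN=47.160 → S = 4000/357 ≈ 11.204 in
Ia = 0.2S: 0.2·11.204 = 2.241 in (exactly 800/357)

S = 4000/357 in ≈ 11.204 in; Ia = 800/357 in ≈ 2.241 in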